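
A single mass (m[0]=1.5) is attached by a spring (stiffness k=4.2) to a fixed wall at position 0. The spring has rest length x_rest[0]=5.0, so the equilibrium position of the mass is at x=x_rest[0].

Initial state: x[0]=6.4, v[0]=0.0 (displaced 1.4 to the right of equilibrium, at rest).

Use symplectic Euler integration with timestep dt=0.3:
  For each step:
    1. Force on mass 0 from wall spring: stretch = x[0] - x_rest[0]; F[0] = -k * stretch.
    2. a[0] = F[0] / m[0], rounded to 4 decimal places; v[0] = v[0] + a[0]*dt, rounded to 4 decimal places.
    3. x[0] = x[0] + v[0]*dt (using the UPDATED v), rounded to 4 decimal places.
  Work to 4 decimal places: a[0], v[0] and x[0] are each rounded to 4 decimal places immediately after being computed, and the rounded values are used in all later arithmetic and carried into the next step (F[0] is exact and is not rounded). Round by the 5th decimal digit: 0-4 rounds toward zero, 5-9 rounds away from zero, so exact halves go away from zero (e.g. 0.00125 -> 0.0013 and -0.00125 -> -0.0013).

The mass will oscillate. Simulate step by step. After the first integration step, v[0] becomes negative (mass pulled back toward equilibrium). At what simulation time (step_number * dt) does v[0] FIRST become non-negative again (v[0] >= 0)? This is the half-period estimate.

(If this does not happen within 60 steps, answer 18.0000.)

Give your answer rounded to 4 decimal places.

Answer: 2.1000

Derivation:
Step 0: x=[6.4000] v=[0.0000]
Step 1: x=[6.0472] v=[-1.1760]
Step 2: x=[5.4305] v=[-2.0557]
Step 3: x=[4.7053] v=[-2.4173]
Step 4: x=[4.0544] v=[-2.1697]
Step 5: x=[3.6418] v=[-1.3754]
Step 6: x=[3.5715] v=[-0.2345]
Step 7: x=[3.8611] v=[0.9654]
First v>=0 after going negative at step 7, time=2.1000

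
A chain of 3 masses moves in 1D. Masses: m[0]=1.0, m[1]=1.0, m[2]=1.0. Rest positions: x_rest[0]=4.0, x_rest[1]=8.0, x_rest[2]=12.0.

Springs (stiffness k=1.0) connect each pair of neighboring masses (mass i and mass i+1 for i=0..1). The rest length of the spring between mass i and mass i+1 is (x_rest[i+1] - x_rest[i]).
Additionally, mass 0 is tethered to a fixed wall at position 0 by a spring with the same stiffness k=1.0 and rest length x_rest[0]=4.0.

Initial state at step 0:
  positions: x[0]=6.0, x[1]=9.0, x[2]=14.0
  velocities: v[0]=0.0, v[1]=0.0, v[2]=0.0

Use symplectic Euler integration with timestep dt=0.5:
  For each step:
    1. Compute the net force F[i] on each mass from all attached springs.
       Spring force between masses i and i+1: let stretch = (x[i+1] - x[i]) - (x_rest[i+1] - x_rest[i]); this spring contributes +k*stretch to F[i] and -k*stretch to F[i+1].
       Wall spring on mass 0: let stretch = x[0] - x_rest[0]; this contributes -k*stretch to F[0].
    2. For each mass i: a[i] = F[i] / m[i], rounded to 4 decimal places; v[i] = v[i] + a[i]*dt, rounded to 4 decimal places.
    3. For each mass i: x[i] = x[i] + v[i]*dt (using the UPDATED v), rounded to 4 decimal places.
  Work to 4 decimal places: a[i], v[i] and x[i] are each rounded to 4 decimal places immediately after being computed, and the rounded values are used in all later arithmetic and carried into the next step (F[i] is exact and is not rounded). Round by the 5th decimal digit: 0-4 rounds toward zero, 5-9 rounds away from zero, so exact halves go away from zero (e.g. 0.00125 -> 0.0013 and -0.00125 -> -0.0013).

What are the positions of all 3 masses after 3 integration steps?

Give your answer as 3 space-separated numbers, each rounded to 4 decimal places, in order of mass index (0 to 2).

Answer: 3.6250 9.9219 13.2656

Derivation:
Step 0: x=[6.0000 9.0000 14.0000] v=[0.0000 0.0000 0.0000]
Step 1: x=[5.2500 9.5000 13.7500] v=[-1.5000 1.0000 -0.5000]
Step 2: x=[4.2500 10.0000 13.4375] v=[-2.0000 1.0000 -0.6250]
Step 3: x=[3.6250 9.9219 13.2656] v=[-1.2500 -0.1563 -0.3438]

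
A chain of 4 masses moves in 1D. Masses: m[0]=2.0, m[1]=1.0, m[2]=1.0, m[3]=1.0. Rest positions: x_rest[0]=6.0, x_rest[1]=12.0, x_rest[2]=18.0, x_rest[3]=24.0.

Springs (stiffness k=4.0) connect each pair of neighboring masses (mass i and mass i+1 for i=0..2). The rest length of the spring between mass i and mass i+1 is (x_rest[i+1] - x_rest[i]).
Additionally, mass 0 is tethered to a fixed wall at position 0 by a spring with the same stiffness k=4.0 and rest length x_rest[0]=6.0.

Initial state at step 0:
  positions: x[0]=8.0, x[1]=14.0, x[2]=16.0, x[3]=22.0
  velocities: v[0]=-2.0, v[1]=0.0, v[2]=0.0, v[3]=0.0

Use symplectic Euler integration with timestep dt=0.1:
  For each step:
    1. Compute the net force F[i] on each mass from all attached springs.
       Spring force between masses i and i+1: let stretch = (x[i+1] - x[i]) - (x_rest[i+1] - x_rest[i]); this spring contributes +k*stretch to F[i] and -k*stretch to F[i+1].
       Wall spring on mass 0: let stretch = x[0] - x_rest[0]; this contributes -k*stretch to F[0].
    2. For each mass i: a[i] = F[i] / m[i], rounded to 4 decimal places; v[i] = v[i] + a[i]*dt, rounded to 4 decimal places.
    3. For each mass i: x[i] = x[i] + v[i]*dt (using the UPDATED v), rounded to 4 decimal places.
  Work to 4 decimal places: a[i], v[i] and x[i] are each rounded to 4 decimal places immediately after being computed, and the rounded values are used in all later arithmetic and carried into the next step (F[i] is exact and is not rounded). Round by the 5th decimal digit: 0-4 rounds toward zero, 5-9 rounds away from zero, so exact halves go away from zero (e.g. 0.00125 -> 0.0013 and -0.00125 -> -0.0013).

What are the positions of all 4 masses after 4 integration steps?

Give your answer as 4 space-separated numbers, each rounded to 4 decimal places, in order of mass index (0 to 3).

Step 0: x=[8.0000 14.0000 16.0000 22.0000] v=[-2.0000 0.0000 0.0000 0.0000]
Step 1: x=[7.7600 13.8400 16.1600 22.0000] v=[-2.4000 -1.6000 1.6000 0.0000]
Step 2: x=[7.4864 13.5296 16.4608 22.0064] v=[-2.7360 -3.1040 3.0080 0.0640]
Step 3: x=[7.1839 13.0947 16.8662 22.0310] v=[-3.0246 -4.3488 4.0538 0.2458]
Step 4: x=[6.8560 12.5743 17.3273 22.0890] v=[-3.2792 -5.2045 4.6111 0.5799]

Answer: 6.8560 12.5743 17.3273 22.0890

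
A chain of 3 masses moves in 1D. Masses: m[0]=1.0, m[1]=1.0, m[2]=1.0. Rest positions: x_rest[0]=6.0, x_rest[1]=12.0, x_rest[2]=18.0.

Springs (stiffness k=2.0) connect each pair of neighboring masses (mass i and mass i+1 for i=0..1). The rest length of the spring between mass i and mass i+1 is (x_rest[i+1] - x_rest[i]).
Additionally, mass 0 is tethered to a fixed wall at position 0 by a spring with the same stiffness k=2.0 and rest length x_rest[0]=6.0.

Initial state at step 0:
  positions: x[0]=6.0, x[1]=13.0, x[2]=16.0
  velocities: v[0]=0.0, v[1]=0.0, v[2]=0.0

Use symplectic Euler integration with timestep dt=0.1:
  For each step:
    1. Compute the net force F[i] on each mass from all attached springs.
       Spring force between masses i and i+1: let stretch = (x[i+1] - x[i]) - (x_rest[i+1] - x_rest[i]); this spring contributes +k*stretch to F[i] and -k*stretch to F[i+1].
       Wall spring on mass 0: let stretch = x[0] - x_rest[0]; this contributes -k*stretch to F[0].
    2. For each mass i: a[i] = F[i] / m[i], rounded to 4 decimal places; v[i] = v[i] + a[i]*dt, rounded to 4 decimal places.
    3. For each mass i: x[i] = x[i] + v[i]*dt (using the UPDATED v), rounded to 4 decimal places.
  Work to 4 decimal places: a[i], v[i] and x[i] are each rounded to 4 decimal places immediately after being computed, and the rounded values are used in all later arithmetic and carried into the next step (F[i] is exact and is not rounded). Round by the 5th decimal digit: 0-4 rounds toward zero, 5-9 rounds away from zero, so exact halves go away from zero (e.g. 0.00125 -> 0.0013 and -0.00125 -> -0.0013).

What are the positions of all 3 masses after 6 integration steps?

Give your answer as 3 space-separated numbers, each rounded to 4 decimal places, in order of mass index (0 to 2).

Step 0: x=[6.0000 13.0000 16.0000] v=[0.0000 0.0000 0.0000]
Step 1: x=[6.0200 12.9200 16.0600] v=[0.2000 -0.8000 0.6000]
Step 2: x=[6.0576 12.7648 16.1772] v=[0.3760 -1.5520 1.1720]
Step 3: x=[6.1082 12.5437 16.3462] v=[0.5059 -2.2110 1.6895]
Step 4: x=[6.1653 12.2699 16.5591] v=[0.5714 -2.7376 2.1290]
Step 5: x=[6.2212 11.9598 16.8062] v=[0.5593 -3.1007 2.4712]
Step 6: x=[6.2675 11.6319 17.0764] v=[0.4628 -3.2791 2.7019]

Answer: 6.2675 11.6319 17.0764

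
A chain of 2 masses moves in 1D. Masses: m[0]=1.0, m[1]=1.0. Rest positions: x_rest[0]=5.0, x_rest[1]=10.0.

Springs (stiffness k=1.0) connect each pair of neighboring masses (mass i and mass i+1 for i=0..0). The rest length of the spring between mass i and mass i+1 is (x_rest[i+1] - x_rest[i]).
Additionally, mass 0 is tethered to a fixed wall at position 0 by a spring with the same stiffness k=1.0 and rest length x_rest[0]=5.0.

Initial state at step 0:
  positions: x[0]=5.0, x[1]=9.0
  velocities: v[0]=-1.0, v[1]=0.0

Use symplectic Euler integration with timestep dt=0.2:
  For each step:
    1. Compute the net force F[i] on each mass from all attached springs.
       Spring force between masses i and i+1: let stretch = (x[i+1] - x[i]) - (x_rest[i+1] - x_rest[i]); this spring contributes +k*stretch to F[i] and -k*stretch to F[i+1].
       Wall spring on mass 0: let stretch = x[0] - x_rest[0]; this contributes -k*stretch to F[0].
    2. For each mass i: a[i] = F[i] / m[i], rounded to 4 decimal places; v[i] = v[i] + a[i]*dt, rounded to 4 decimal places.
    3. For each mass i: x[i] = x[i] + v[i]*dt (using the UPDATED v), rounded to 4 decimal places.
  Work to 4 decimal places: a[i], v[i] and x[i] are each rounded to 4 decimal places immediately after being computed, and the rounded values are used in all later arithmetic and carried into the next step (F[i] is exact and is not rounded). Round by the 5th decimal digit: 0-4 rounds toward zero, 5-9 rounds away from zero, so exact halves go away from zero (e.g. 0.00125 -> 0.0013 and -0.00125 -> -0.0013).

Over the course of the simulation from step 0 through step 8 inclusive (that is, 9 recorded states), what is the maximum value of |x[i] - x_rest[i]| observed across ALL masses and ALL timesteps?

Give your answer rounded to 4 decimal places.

Step 0: x=[5.0000 9.0000] v=[-1.0000 0.0000]
Step 1: x=[4.7600 9.0400] v=[-1.2000 0.2000]
Step 2: x=[4.5008 9.1088] v=[-1.2960 0.3440]
Step 3: x=[4.2459 9.1933] v=[-1.2746 0.4224]
Step 4: x=[4.0190 9.2799] v=[-1.1343 0.4329]
Step 5: x=[3.8418 9.3560] v=[-0.8859 0.3807]
Step 6: x=[3.7315 9.4116] v=[-0.5514 0.2779]
Step 7: x=[3.6992 9.4400] v=[-0.1617 0.1419]
Step 8: x=[3.7485 9.4387] v=[0.2466 -0.0063]
Max displacement = 1.3008

Answer: 1.3008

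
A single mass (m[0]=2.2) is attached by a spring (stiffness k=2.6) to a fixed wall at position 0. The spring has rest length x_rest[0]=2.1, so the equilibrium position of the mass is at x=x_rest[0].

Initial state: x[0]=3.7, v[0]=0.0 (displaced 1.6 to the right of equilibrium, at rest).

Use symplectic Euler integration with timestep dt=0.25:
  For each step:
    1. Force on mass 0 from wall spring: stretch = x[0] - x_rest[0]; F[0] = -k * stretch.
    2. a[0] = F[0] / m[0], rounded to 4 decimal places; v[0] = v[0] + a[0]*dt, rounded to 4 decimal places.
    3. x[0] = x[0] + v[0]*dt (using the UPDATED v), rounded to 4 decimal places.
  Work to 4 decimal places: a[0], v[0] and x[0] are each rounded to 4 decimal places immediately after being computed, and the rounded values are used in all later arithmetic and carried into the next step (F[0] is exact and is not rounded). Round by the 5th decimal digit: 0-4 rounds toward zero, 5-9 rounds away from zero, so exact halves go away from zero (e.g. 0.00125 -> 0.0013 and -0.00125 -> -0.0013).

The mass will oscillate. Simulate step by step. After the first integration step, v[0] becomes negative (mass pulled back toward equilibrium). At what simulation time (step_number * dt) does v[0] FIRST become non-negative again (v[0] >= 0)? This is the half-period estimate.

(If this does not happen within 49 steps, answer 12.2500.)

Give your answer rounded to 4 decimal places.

Answer: 3.0000

Derivation:
Step 0: x=[3.7000] v=[0.0000]
Step 1: x=[3.5818] v=[-0.4727]
Step 2: x=[3.3542] v=[-0.9105]
Step 3: x=[3.0339] v=[-1.2811]
Step 4: x=[2.6447] v=[-1.5570]
Step 5: x=[2.2152] v=[-1.7179]
Step 6: x=[1.7772] v=[-1.7519]
Step 7: x=[1.3631] v=[-1.6565]
Step 8: x=[1.0034] v=[-1.4388]
Step 9: x=[0.7247] v=[-1.1148]
Step 10: x=[0.5476] v=[-0.7085]
Step 11: x=[0.4852] v=[-0.2498]
Step 12: x=[0.5420] v=[0.2273]
First v>=0 after going negative at step 12, time=3.0000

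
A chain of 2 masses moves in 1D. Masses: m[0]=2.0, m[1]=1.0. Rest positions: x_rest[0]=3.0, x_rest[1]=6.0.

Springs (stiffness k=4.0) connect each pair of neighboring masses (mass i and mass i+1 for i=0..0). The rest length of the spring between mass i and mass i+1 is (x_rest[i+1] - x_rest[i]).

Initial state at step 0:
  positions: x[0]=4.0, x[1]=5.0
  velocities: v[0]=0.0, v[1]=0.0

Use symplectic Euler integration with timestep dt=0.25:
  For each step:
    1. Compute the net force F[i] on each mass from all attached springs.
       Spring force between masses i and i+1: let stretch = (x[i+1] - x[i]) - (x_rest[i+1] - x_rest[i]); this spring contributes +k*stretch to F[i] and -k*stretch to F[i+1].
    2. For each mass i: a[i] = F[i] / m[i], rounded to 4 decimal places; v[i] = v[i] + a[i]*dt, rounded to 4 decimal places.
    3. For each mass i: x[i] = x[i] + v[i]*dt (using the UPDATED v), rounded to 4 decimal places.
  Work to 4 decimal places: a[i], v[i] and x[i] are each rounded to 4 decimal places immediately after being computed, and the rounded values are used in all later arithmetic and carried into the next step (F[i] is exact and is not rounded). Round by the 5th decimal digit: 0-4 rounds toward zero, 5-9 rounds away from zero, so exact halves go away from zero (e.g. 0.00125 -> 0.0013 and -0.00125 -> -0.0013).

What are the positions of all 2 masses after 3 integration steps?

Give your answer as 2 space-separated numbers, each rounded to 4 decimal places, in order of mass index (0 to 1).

Step 0: x=[4.0000 5.0000] v=[0.0000 0.0000]
Step 1: x=[3.7500 5.5000] v=[-1.0000 2.0000]
Step 2: x=[3.3438 6.3125] v=[-1.6250 3.2500]
Step 3: x=[2.9336 7.1328] v=[-1.6407 3.2813]

Answer: 2.9336 7.1328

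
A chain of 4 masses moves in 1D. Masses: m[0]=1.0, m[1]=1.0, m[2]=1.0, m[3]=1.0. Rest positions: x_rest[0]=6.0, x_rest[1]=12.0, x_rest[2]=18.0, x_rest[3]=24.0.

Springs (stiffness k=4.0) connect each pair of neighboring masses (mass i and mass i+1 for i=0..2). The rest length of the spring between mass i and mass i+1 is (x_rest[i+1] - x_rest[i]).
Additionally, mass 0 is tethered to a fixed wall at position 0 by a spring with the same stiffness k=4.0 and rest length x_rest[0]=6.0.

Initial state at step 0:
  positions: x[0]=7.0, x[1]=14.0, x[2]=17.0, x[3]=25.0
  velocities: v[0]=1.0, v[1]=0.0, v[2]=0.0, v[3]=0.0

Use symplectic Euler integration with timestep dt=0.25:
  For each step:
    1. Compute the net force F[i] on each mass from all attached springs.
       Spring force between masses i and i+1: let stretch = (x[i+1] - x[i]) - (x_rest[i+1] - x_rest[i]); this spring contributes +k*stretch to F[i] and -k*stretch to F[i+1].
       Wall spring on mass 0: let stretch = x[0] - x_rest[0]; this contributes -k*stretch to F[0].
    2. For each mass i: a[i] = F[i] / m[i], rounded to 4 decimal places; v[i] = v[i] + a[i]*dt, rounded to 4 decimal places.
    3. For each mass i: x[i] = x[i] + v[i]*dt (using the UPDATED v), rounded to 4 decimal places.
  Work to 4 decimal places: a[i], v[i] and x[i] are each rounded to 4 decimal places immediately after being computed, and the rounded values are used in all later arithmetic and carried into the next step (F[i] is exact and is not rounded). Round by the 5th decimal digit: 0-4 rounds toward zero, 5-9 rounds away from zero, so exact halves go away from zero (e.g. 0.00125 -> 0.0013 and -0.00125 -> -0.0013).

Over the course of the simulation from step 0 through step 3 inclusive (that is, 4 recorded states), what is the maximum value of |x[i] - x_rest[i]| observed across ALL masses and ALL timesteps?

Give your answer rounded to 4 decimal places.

Step 0: x=[7.0000 14.0000 17.0000 25.0000] v=[1.0000 0.0000 0.0000 0.0000]
Step 1: x=[7.2500 13.0000 18.2500 24.5000] v=[1.0000 -4.0000 5.0000 -2.0000]
Step 2: x=[7.1250 11.8750 19.7500 23.9375] v=[-0.5000 -4.5000 6.0000 -2.2500]
Step 3: x=[6.4063 11.5313 20.3281 23.8281] v=[-2.8750 -1.3750 2.3125 -0.4375]
Max displacement = 2.3281

Answer: 2.3281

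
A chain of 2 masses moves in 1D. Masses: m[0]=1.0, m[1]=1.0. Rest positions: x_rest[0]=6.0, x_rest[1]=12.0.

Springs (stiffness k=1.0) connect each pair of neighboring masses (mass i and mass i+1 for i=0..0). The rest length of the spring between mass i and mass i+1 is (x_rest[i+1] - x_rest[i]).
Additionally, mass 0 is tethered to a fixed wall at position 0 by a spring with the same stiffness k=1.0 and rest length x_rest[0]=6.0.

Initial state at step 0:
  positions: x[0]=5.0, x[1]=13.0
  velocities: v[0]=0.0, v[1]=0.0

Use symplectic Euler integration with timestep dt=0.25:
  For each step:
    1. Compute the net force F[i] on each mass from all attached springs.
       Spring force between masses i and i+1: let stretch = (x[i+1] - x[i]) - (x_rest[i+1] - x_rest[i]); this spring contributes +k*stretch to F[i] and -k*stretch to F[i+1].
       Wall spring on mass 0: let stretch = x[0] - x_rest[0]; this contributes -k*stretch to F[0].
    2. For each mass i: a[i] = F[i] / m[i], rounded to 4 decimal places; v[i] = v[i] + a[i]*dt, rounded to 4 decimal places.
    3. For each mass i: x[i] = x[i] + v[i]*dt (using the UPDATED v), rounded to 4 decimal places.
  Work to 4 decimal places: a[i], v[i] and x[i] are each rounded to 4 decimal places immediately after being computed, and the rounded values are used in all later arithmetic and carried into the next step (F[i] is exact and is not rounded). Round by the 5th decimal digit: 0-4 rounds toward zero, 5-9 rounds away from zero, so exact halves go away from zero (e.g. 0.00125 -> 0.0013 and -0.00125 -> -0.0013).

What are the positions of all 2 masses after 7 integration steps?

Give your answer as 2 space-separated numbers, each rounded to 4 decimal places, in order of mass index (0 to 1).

Step 0: x=[5.0000 13.0000] v=[0.0000 0.0000]
Step 1: x=[5.1875 12.8750] v=[0.7500 -0.5000]
Step 2: x=[5.5313 12.6445] v=[1.3750 -0.9219]
Step 3: x=[5.9739 12.3445] v=[1.7705 -1.2002]
Step 4: x=[6.4413 12.0213] v=[1.8697 -1.2929]
Step 5: x=[6.8549 11.7243] v=[1.6544 -1.1879]
Step 6: x=[7.1444 11.4980] v=[1.1580 -0.9053]
Step 7: x=[7.2595 11.3746] v=[0.4603 -0.4937]

Answer: 7.2595 11.3746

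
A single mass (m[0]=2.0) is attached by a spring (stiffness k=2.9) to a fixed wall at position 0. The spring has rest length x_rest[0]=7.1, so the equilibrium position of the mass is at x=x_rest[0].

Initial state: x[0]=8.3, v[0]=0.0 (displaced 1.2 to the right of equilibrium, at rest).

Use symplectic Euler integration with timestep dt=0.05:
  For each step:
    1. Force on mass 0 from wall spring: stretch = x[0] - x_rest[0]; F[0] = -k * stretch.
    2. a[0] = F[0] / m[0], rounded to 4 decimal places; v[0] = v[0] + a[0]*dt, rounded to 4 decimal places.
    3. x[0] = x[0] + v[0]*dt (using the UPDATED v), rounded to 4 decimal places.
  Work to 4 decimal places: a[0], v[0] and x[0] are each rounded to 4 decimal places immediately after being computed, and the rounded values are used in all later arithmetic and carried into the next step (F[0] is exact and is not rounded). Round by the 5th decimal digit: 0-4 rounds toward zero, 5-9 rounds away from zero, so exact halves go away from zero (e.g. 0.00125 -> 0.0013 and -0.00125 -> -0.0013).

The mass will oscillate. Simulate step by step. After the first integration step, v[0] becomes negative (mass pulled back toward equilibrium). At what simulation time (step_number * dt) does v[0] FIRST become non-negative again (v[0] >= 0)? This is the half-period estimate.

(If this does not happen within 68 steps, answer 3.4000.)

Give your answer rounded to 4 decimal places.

Step 0: x=[8.3000] v=[0.0000]
Step 1: x=[8.2957] v=[-0.0870]
Step 2: x=[8.2870] v=[-0.1737]
Step 3: x=[8.2740] v=[-0.2598]
Step 4: x=[8.2568] v=[-0.3449]
Step 5: x=[8.2354] v=[-0.4288]
Step 6: x=[8.2098] v=[-0.5111]
Step 7: x=[8.1802] v=[-0.5916]
Step 8: x=[8.1467] v=[-0.6699]
Step 9: x=[8.1094] v=[-0.7458]
Step 10: x=[8.0685] v=[-0.8190]
Step 11: x=[8.0240] v=[-0.8892]
Step 12: x=[7.9762] v=[-0.9562]
Step 13: x=[7.9252] v=[-1.0197]
Step 14: x=[7.8712] v=[-1.0795]
Step 15: x=[7.8144] v=[-1.1354]
Step 16: x=[7.7550] v=[-1.1872]
Step 17: x=[7.6933] v=[-1.2347]
Step 18: x=[7.6294] v=[-1.2777]
Step 19: x=[7.5636] v=[-1.3161]
Step 20: x=[7.4961] v=[-1.3497]
Step 21: x=[7.4272] v=[-1.3784]
Step 22: x=[7.3571] v=[-1.4021]
Step 23: x=[7.2861] v=[-1.4207]
Step 24: x=[7.2144] v=[-1.4342]
Step 25: x=[7.1423] v=[-1.4425]
Step 26: x=[7.0700] v=[-1.4456]
Step 27: x=[6.9978] v=[-1.4434]
Step 28: x=[6.9260] v=[-1.4360]
Step 29: x=[6.8548] v=[-1.4234]
Step 30: x=[6.7845] v=[-1.4056]
Step 31: x=[6.7154] v=[-1.3827]
Step 32: x=[6.6477] v=[-1.3548]
Step 33: x=[6.5816] v=[-1.3220]
Step 34: x=[6.5174] v=[-1.2844]
Step 35: x=[6.4553] v=[-1.2422]
Step 36: x=[6.3955] v=[-1.1955]
Step 37: x=[6.3383] v=[-1.1444]
Step 38: x=[6.2838] v=[-1.0892]
Step 39: x=[6.2323] v=[-1.0300]
Step 40: x=[6.1839] v=[-0.9671]
Step 41: x=[6.1389] v=[-0.9007]
Step 42: x=[6.0974] v=[-0.8310]
Step 43: x=[6.0595] v=[-0.7583]
Step 44: x=[6.0254] v=[-0.6829]
Step 45: x=[5.9952] v=[-0.6050]
Step 46: x=[5.9690] v=[-0.5249]
Step 47: x=[5.9469] v=[-0.4429]
Step 48: x=[5.9289] v=[-0.3593]
Step 49: x=[5.9152] v=[-0.2744]
Step 50: x=[5.9058] v=[-0.1885]
Step 51: x=[5.9007] v=[-0.1019]
Step 52: x=[5.9000] v=[-0.0150]
Step 53: x=[5.9036] v=[0.0720]
First v>=0 after going negative at step 53, time=2.6500

Answer: 2.6500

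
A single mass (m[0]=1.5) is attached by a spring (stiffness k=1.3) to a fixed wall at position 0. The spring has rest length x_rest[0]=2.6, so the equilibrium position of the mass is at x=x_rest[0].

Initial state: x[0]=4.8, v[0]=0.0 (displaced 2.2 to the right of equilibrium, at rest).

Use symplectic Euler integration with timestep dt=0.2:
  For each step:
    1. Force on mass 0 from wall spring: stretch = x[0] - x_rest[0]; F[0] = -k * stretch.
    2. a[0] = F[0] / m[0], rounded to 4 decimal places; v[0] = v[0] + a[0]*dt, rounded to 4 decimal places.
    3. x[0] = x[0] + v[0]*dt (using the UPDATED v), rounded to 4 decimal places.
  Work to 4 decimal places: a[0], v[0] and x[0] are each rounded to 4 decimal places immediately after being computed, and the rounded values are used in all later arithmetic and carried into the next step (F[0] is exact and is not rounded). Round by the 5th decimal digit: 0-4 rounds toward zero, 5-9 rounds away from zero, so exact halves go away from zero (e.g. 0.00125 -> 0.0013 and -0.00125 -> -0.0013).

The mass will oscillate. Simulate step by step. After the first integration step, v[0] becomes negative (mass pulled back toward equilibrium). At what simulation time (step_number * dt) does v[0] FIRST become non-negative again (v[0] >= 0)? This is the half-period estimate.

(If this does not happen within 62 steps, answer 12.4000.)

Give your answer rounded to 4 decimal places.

Step 0: x=[4.8000] v=[0.0000]
Step 1: x=[4.7237] v=[-0.3813]
Step 2: x=[4.5738] v=[-0.7494]
Step 3: x=[4.3555] v=[-1.0915]
Step 4: x=[4.0763] v=[-1.3958]
Step 5: x=[3.7460] v=[-1.6517]
Step 6: x=[3.3759] v=[-1.8503]
Step 7: x=[2.9789] v=[-1.9848]
Step 8: x=[2.5688] v=[-2.0505]
Step 9: x=[2.1598] v=[-2.0451]
Step 10: x=[1.7660] v=[-1.9688]
Step 11: x=[1.4012] v=[-1.8242]
Step 12: x=[1.0779] v=[-1.6164]
Step 13: x=[0.8074] v=[-1.3526]
Step 14: x=[0.5990] v=[-1.0419]
Step 15: x=[0.4600] v=[-0.6951]
Step 16: x=[0.3952] v=[-0.3242]
Step 17: x=[0.4068] v=[0.0580]
First v>=0 after going negative at step 17, time=3.4000

Answer: 3.4000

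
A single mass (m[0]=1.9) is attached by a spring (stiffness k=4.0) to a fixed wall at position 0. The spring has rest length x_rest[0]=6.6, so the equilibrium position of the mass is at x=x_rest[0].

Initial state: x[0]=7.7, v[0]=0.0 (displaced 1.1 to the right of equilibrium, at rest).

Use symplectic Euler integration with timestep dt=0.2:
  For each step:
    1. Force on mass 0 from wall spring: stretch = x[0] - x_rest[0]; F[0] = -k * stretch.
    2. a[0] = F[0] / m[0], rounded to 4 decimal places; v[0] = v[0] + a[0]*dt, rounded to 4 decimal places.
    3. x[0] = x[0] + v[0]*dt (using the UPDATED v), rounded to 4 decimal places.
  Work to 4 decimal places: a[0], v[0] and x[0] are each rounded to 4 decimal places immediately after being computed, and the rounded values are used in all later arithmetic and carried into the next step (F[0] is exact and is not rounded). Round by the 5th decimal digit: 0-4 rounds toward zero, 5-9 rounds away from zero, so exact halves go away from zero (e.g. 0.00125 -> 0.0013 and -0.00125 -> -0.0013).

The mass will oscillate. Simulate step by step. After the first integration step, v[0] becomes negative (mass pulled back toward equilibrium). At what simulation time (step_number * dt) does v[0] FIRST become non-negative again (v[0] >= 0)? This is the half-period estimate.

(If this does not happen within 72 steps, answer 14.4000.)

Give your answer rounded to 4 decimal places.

Step 0: x=[7.7000] v=[0.0000]
Step 1: x=[7.6074] v=[-0.4632]
Step 2: x=[7.4299] v=[-0.8874]
Step 3: x=[7.1825] v=[-1.2368]
Step 4: x=[6.8861] v=[-1.4821]
Step 5: x=[6.5656] v=[-1.6026]
Step 6: x=[6.2480] v=[-1.5881]
Step 7: x=[5.9600] v=[-1.4399]
Step 8: x=[5.7259] v=[-1.1704]
Step 9: x=[5.5654] v=[-0.8024]
Step 10: x=[5.4920] v=[-0.3668]
Step 11: x=[5.5119] v=[0.0997]
First v>=0 after going negative at step 11, time=2.2000

Answer: 2.2000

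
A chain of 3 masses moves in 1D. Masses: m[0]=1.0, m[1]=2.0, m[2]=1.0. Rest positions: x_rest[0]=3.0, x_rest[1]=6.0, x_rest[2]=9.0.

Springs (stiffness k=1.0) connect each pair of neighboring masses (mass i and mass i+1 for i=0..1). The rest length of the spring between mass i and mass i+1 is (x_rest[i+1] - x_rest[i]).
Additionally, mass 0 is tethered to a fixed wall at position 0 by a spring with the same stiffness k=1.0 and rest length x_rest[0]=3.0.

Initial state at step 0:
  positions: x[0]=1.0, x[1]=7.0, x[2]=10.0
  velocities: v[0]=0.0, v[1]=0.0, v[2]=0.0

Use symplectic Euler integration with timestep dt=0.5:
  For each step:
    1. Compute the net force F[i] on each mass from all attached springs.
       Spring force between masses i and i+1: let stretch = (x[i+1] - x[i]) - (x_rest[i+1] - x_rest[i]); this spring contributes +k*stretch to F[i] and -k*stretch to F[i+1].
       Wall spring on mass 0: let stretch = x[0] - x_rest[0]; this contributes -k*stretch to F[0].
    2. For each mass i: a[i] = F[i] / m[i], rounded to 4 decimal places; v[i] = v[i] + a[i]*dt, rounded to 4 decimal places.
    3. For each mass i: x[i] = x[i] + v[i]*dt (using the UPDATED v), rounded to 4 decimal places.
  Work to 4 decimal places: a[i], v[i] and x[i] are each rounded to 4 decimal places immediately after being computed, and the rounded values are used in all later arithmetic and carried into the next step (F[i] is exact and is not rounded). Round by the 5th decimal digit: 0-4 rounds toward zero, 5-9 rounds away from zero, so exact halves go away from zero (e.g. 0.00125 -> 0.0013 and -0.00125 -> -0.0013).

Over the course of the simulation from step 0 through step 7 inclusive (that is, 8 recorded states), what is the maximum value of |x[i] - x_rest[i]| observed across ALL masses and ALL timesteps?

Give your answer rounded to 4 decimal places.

Step 0: x=[1.0000 7.0000 10.0000] v=[0.0000 0.0000 0.0000]
Step 1: x=[2.2500 6.6250 10.0000] v=[2.5000 -0.7500 0.0000]
Step 2: x=[4.0313 6.1250 9.9063] v=[3.5625 -1.0000 -0.1875]
Step 3: x=[5.3282 5.8360 9.6172] v=[2.5937 -0.5781 -0.5782]
Step 4: x=[5.4200 5.9562 9.1328] v=[0.1835 0.2403 -0.9688]
Step 5: x=[4.2908 6.4064 8.6043] v=[-2.2584 0.9004 -1.0571]
Step 6: x=[2.6178 6.8669 8.2763] v=[-3.3460 0.9210 -0.6561]
Step 7: x=[1.3526 6.9725 8.3459] v=[-2.5304 0.2111 0.1392]
Max displacement = 2.4200

Answer: 2.4200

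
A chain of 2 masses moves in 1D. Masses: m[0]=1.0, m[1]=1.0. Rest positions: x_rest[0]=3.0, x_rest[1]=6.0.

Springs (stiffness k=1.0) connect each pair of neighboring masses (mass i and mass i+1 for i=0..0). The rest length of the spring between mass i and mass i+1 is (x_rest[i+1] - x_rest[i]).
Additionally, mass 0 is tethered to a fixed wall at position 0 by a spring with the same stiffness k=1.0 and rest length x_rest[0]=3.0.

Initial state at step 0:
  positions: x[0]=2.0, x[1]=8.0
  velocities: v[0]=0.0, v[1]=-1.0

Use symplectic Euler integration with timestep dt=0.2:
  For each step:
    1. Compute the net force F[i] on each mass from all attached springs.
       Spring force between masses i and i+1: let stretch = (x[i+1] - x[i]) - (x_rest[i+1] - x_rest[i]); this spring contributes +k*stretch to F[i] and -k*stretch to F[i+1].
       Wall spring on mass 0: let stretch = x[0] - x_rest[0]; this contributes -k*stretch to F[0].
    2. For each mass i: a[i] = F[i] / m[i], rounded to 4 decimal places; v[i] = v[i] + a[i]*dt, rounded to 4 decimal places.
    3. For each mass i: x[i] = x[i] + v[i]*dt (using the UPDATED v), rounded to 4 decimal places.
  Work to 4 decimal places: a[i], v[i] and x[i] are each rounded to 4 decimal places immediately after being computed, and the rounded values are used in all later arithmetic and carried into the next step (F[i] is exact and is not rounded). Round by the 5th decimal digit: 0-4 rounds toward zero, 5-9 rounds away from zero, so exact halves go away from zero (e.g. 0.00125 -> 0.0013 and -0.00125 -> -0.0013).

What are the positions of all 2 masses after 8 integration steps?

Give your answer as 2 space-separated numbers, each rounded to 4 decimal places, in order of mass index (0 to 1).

Step 0: x=[2.0000 8.0000] v=[0.0000 -1.0000]
Step 1: x=[2.1600 7.6800] v=[0.8000 -1.6000]
Step 2: x=[2.4544 7.2592] v=[1.4720 -2.1040]
Step 3: x=[2.8428 6.7662] v=[1.9421 -2.4650]
Step 4: x=[3.2744 6.2363] v=[2.1582 -2.6497]
Step 5: x=[3.6935 5.7079] v=[2.0957 -2.6421]
Step 6: x=[4.0455 5.2189] v=[1.7599 -2.4450]
Step 7: x=[4.2826 4.8030] v=[1.1855 -2.0797]
Step 8: x=[4.3692 4.4862] v=[0.4331 -1.5838]

Answer: 4.3692 4.4862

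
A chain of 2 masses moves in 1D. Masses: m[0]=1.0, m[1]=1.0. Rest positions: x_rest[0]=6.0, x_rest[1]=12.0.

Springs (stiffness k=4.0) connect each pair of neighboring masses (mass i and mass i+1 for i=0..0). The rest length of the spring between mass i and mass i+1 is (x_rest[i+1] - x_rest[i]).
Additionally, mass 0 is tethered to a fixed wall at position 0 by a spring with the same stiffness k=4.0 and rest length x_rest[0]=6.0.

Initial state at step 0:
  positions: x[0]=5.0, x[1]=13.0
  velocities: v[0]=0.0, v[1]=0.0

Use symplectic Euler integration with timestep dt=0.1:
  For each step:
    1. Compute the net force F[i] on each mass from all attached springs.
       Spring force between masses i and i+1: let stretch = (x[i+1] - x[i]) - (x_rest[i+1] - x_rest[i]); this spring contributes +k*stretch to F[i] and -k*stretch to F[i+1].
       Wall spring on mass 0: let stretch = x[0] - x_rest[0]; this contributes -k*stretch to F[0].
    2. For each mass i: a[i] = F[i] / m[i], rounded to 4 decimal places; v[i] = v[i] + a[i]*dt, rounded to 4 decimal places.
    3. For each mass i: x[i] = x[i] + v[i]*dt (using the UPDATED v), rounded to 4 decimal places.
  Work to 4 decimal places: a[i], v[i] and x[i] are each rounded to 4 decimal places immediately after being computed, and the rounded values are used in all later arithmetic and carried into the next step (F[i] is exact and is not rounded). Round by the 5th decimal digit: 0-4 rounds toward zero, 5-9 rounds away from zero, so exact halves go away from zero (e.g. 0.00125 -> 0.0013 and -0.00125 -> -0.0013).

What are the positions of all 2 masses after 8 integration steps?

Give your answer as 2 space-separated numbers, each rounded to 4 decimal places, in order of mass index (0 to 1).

Step 0: x=[5.0000 13.0000] v=[0.0000 0.0000]
Step 1: x=[5.1200 12.9200] v=[1.2000 -0.8000]
Step 2: x=[5.3472 12.7680] v=[2.2720 -1.5200]
Step 3: x=[5.6573 12.5592] v=[3.1014 -2.0883]
Step 4: x=[6.0172 12.3143] v=[3.5992 -2.4491]
Step 5: x=[6.3883 12.0575] v=[3.7112 -2.5679]
Step 6: x=[6.7307 11.8139] v=[3.4236 -2.4356]
Step 7: x=[7.0072 11.6070] v=[2.7646 -2.0689]
Step 8: x=[7.1874 11.4561] v=[1.8016 -1.5088]

Answer: 7.1874 11.4561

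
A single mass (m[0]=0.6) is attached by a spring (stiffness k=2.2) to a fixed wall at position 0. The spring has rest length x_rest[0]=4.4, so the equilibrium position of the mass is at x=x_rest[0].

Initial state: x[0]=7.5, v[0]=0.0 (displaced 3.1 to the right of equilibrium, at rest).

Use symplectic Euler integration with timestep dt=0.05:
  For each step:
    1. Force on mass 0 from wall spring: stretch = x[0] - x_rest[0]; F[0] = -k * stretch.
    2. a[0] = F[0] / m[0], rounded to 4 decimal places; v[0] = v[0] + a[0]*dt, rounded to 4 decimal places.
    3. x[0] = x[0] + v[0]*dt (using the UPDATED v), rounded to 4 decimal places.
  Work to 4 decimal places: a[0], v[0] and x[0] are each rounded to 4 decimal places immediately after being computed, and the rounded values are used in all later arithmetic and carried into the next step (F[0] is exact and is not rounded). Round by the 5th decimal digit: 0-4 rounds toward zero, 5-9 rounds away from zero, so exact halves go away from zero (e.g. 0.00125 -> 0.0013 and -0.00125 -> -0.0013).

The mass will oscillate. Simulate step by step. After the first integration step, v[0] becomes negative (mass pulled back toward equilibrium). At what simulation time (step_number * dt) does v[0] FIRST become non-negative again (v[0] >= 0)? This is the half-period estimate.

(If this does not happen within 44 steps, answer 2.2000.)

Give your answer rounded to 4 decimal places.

Answer: 1.6500

Derivation:
Step 0: x=[7.5000] v=[0.0000]
Step 1: x=[7.4716] v=[-0.5683]
Step 2: x=[7.4150] v=[-1.1314]
Step 3: x=[7.3308] v=[-1.6842]
Step 4: x=[7.2197] v=[-2.2215]
Step 5: x=[7.0828] v=[-2.7384]
Step 6: x=[6.9213] v=[-3.2302]
Step 7: x=[6.7367] v=[-3.6924]
Step 8: x=[6.5307] v=[-4.1208]
Step 9: x=[6.3051] v=[-4.5114]
Step 10: x=[6.0621] v=[-4.8607]
Step 11: x=[5.8038] v=[-5.1654]
Step 12: x=[5.5327] v=[-5.4228]
Step 13: x=[5.2512] v=[-5.6305]
Step 14: x=[4.9619] v=[-5.7866]
Step 15: x=[4.6674] v=[-5.8896]
Step 16: x=[4.3705] v=[-5.9386]
Step 17: x=[4.0738] v=[-5.9332]
Step 18: x=[3.7801] v=[-5.8734]
Step 19: x=[3.4921] v=[-5.7598]
Step 20: x=[3.2124] v=[-5.5934]
Step 21: x=[2.9436] v=[-5.3757]
Step 22: x=[2.6882] v=[-5.1087]
Step 23: x=[2.4485] v=[-4.7949]
Step 24: x=[2.2266] v=[-4.4371]
Step 25: x=[2.0247] v=[-4.0386]
Step 26: x=[1.8445] v=[-3.6031]
Step 27: x=[1.6878] v=[-3.1346]
Step 28: x=[1.5559] v=[-2.6374]
Step 29: x=[1.4501] v=[-2.1160]
Step 30: x=[1.3713] v=[-1.5752]
Step 31: x=[1.3203] v=[-1.0199]
Step 32: x=[1.2975] v=[-0.4553]
Step 33: x=[1.3032] v=[0.1135]
First v>=0 after going negative at step 33, time=1.6500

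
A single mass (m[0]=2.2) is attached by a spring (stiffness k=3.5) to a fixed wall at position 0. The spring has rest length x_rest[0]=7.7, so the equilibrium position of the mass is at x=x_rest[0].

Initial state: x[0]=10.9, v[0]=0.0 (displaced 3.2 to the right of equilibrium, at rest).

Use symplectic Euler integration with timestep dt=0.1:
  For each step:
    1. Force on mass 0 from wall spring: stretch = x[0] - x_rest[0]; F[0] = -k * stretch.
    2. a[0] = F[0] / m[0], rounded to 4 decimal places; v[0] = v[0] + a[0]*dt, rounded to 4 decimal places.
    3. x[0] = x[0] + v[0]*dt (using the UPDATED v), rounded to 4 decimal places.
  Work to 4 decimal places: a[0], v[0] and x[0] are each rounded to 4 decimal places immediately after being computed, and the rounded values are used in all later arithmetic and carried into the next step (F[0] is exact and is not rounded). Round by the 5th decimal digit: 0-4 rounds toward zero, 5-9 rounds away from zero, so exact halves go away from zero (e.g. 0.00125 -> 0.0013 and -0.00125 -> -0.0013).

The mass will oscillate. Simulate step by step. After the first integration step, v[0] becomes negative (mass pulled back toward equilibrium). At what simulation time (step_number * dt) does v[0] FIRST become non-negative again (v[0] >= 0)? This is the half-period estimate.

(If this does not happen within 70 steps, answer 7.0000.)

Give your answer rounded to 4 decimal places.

Answer: 2.5000

Derivation:
Step 0: x=[10.9000] v=[0.0000]
Step 1: x=[10.8491] v=[-0.5091]
Step 2: x=[10.7481] v=[-1.0101]
Step 3: x=[10.5986] v=[-1.4950]
Step 4: x=[10.4030] v=[-1.9561]
Step 5: x=[10.1644] v=[-2.3861]
Step 6: x=[9.8866] v=[-2.7782]
Step 7: x=[9.5740] v=[-3.1261]
Step 8: x=[9.2316] v=[-3.4242]
Step 9: x=[8.8648] v=[-3.6679]
Step 10: x=[8.4795] v=[-3.8532]
Step 11: x=[8.0818] v=[-3.9772]
Step 12: x=[7.6780] v=[-4.0379]
Step 13: x=[7.2746] v=[-4.0344]
Step 14: x=[6.8779] v=[-3.9667]
Step 15: x=[6.4943] v=[-3.8359]
Step 16: x=[6.1299] v=[-3.6441]
Step 17: x=[5.7905] v=[-3.3943]
Step 18: x=[5.4815] v=[-3.0905]
Step 19: x=[5.2077] v=[-2.7376]
Step 20: x=[4.9736] v=[-2.3411]
Step 21: x=[4.7829] v=[-1.9074]
Step 22: x=[4.6386] v=[-1.4433]
Step 23: x=[4.5430] v=[-0.9563]
Step 24: x=[4.4976] v=[-0.4541]
Step 25: x=[4.5031] v=[0.0554]
First v>=0 after going negative at step 25, time=2.5000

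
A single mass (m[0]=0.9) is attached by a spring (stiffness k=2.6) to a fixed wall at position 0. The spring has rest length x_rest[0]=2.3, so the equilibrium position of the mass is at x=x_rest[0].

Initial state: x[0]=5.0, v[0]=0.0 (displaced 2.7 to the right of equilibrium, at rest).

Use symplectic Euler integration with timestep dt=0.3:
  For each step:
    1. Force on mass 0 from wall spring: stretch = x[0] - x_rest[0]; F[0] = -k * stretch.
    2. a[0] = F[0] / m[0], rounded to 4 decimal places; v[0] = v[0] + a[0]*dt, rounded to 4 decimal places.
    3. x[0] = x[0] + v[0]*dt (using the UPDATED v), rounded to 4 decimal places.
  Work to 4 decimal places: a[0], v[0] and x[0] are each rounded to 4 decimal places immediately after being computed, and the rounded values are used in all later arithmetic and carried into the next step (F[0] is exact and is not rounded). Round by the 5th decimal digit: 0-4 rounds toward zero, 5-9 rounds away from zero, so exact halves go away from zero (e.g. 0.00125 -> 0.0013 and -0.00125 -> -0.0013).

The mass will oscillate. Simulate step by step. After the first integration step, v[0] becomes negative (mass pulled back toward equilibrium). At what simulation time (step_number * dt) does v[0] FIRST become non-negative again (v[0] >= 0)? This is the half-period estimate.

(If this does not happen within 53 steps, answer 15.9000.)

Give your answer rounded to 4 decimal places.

Step 0: x=[5.0000] v=[0.0000]
Step 1: x=[4.2980] v=[-2.3400]
Step 2: x=[3.0765] v=[-4.0716]
Step 3: x=[1.6531] v=[-4.7446]
Step 4: x=[0.3979] v=[-4.1840]
Step 5: x=[-0.3628] v=[-2.5355]
Step 6: x=[-0.4311] v=[-0.2278]
Step 7: x=[0.2106] v=[2.1391]
First v>=0 after going negative at step 7, time=2.1000

Answer: 2.1000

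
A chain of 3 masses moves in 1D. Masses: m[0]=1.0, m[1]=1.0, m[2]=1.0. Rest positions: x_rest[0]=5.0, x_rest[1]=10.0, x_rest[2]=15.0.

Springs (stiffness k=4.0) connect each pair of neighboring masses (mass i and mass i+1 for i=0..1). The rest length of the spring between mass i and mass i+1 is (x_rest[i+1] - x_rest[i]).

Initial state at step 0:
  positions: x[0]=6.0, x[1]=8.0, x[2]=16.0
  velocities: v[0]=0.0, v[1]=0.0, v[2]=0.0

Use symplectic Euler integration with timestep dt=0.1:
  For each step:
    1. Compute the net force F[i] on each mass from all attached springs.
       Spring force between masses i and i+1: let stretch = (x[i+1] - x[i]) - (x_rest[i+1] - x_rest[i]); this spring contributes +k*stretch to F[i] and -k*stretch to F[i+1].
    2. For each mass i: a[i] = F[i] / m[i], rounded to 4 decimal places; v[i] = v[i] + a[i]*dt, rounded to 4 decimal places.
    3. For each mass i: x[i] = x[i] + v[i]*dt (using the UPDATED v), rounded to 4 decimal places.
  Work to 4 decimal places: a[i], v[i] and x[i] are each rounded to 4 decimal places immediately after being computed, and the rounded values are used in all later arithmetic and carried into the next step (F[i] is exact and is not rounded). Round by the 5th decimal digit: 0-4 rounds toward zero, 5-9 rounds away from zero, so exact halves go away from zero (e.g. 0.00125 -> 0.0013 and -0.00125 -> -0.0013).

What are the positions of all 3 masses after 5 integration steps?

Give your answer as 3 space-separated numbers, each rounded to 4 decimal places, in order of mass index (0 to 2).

Answer: 4.6575 10.6851 14.6575

Derivation:
Step 0: x=[6.0000 8.0000 16.0000] v=[0.0000 0.0000 0.0000]
Step 1: x=[5.8800 8.2400 15.8800] v=[-1.2000 2.4000 -1.2000]
Step 2: x=[5.6544 8.6912 15.6544] v=[-2.2560 4.5120 -2.2560]
Step 3: x=[5.3503 9.2995 15.3503] v=[-3.0413 6.0826 -3.0413]
Step 4: x=[5.0041 9.9918 15.0041] v=[-3.4616 6.9232 -3.4616]
Step 5: x=[4.6575 10.6851 14.6575] v=[-3.4665 6.9330 -3.4665]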